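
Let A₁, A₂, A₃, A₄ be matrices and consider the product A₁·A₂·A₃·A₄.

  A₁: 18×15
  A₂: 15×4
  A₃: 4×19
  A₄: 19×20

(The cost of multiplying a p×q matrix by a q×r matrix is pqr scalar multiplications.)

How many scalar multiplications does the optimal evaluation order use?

Adjacent pairs: A₁A₂ = 18·15·4 = 1080; A₂A₃ = 15·4·19 = 1140; A₃A₄ = 4·19·20 = 1520.
Length 3: A₁..A₃: k=1: 0+1140+18·15·19=6270; k=2: 1080+0+18·4·19=2448 → min 2448 | A₂..A₄: k=2: 0+1520+15·4·20=2720; k=3: 1140+0+15·19·20=6840 → min 2720.
Length 4: A₁..A₄: k=1: 0+2720+18·15·20=8120; k=2: 1080+1520+18·4·20=4040; k=3: 2448+0+18·19·20=9288 → min 4040.
Optimal order: ((A₁·A₂)·(A₃·A₄)) with cost 4040.

4040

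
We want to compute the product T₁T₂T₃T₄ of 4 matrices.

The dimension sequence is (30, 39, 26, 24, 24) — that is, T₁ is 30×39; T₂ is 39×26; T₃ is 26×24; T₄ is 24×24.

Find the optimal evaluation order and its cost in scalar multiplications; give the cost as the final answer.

Adjacent pairs: T₁T₂ = 30·39·26 = 30420; T₂T₃ = 39·26·24 = 24336; T₃T₄ = 26·24·24 = 14976.
Length 3: T₁..T₃: k=1: 0+24336+30·39·24=52416; k=2: 30420+0+30·26·24=49140 → min 49140 | T₂..T₄: k=2: 0+14976+39·26·24=39312; k=3: 24336+0+39·24·24=46800 → min 39312.
Length 4: T₁..T₄: k=1: 0+39312+30·39·24=67392; k=2: 30420+14976+30·26·24=64116; k=3: 49140+0+30·24·24=66420 → min 64116.
Optimal parenthesization: ((T₁T₂)(T₃T₄)) with cost 64116.

64116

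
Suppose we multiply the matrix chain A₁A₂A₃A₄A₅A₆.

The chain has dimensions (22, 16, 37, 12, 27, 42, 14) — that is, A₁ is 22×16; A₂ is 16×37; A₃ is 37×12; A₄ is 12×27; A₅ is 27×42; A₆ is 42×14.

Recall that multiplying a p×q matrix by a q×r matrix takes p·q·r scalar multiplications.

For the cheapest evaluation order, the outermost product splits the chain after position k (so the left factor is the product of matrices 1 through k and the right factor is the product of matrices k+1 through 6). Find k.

Adjacent pairs: A₁A₂ = 22·16·37 = 13024; A₂A₃ = 16·37·12 = 7104; A₃A₄ = 37·12·27 = 11988; A₄A₅ = 12·27·42 = 13608; A₅A₆ = 27·42·14 = 15876.
Length 3: A₁..A₃: k=1: 0+7104+22·16·12=11328; k=2: 13024+0+22·37·12=22792 → min 11328 | A₂..A₄: k=2: 0+11988+16·37·27=27972; k=3: 7104+0+16·12·27=12288 → min 12288 | A₃..A₅: k=3: 0+13608+37·12·42=32256; k=4: 11988+0+37·27·42=53946 → min 32256 | A₄..A₆: k=4: 0+15876+12·27·14=20412; k=5: 13608+0+12·42·14=20664 → min 20412.
Length 4: A₁..A₄: k=1: 0+12288+22·16·27=21792; k=2: 13024+11988+22·37·27=46990; k=3: 11328+0+22·12·27=18456 → min 18456 | A₂..A₅: k=2: 0+32256+16·37·42=57120; k=3: 7104+13608+16·12·42=28776; k=4: 12288+0+16·27·42=30432 → min 28776 | A₃..A₆: k=3: 0+20412+37·12·14=26628; k=4: 11988+15876+37·27·14=41850; k=5: 32256+0+37·42·14=54012 → min 26628.
Length 5: A₁..A₅: k=1: 0+28776+22·16·42=43560; k=2: 13024+32256+22·37·42=79468; k=3: 11328+13608+22·12·42=36024; k=4: 18456+0+22·27·42=43404 → min 36024 | A₂..A₆: k=2: 0+26628+16·37·14=34916; k=3: 7104+20412+16·12·14=30204; k=4: 12288+15876+16·27·14=34212; k=5: 28776+0+16·42·14=38184 → min 30204.
Top-level splits: k=1: (A₁..A₁)·(A₂..A₆) → 0+30204+22·16·14 = 35132; k=2: (A₁..A₂)·(A₃..A₆) → 13024+26628+22·37·14 = 51048; k=3: (A₁..A₃)·(A₄..A₆) → 11328+20412+22·12·14 = 35436; k=4: (A₁..A₄)·(A₅..A₆) → 18456+15876+22·27·14 = 42648; k=5: (A₁..A₅)·(A₆..A₆) → 36024+0+22·42·14 = 48960.
Best split is after A₁, i.e. k = 1.

1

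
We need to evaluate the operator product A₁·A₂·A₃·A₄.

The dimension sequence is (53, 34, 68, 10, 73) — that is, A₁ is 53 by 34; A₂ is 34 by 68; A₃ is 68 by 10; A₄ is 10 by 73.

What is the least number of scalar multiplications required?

Adjacent pairs: A₁A₂ = 53·34·68 = 122536; A₂A₃ = 34·68·10 = 23120; A₃A₄ = 68·10·73 = 49640.
Length 3: A₁..A₃: k=1: 0+23120+53·34·10=41140; k=2: 122536+0+53·68·10=158576 → min 41140 | A₂..A₄: k=2: 0+49640+34·68·73=218416; k=3: 23120+0+34·10·73=47940 → min 47940.
Length 4: A₁..A₄: k=1: 0+47940+53·34·73=179486; k=2: 122536+49640+53·68·73=435268; k=3: 41140+0+53·10·73=79830 → min 79830.
Optimal order: ((A₁·(A₂·A₃))·A₄) with cost 79830.

79830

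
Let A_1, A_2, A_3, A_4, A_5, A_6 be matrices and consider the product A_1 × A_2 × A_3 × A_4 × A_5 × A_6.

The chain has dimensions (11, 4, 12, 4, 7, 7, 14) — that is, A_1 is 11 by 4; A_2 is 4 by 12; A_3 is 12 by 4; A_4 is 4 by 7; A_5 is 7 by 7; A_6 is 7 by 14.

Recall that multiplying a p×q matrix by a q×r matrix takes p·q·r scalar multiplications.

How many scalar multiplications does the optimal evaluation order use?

Adjacent pairs: A_1A_2 = 11·4·12 = 528; A_2A_3 = 4·12·4 = 192; A_3A_4 = 12·4·7 = 336; A_4A_5 = 4·7·7 = 196; A_5A_6 = 7·7·14 = 686.
Length 3: A_1..A_3: k=1: 0+192+11·4·4=368; k=2: 528+0+11·12·4=1056 → min 368 | A_2..A_4: k=2: 0+336+4·12·7=672; k=3: 192+0+4·4·7=304 → min 304 | A_3..A_5: k=3: 0+196+12·4·7=532; k=4: 336+0+12·7·7=924 → min 532 | A_4..A_6: k=4: 0+686+4·7·14=1078; k=5: 196+0+4·7·14=588 → min 588.
Length 4: A_1..A_4: k=1: 0+304+11·4·7=612; k=2: 528+336+11·12·7=1788; k=3: 368+0+11·4·7=676 → min 612 | A_2..A_5: k=2: 0+532+4·12·7=868; k=3: 192+196+4·4·7=500; k=4: 304+0+4·7·7=500 → min 500 | A_3..A_6: k=3: 0+588+12·4·14=1260; k=4: 336+686+12·7·14=2198; k=5: 532+0+12·7·14=1708 → min 1260.
Length 5: A_1..A_5: k=1: 0+500+11·4·7=808; k=2: 528+532+11·12·7=1984; k=3: 368+196+11·4·7=872; k=4: 612+0+11·7·7=1151 → min 808 | A_2..A_6: k=2: 0+1260+4·12·14=1932; k=3: 192+588+4·4·14=1004; k=4: 304+686+4·7·14=1382; k=5: 500+0+4·7·14=892 → min 892.
Length 6: A_1..A_6: k=1: 0+892+11·4·14=1508; k=2: 528+1260+11·12·14=3636; k=3: 368+588+11·4·14=1572; k=4: 612+686+11·7·14=2376; k=5: 808+0+11·7·14=1886 → min 1508.
Optimal order: (A_1 × (((A_2 × A_3) × (A_4 × A_5)) × A_6)) with cost 1508.

1508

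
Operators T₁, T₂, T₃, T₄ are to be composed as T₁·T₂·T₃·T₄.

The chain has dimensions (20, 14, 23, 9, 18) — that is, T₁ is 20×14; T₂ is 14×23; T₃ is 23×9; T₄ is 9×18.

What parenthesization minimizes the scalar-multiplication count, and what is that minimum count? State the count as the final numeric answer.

8658

Adjacent pairs: T₁T₂ = 20·14·23 = 6440; T₂T₃ = 14·23·9 = 2898; T₃T₄ = 23·9·18 = 3726.
Length 3: T₁..T₃: k=1: 0+2898+20·14·9=5418; k=2: 6440+0+20·23·9=10580 → min 5418 | T₂..T₄: k=2: 0+3726+14·23·18=9522; k=3: 2898+0+14·9·18=5166 → min 5166.
Length 4: T₁..T₄: k=1: 0+5166+20·14·18=10206; k=2: 6440+3726+20·23·18=18446; k=3: 5418+0+20·9·18=8658 → min 8658.
Optimal parenthesization: ((T₁·(T₂·T₃))·T₄) with cost 8658.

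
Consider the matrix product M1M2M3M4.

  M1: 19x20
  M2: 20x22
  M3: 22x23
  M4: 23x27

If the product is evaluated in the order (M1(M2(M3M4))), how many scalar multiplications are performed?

35802

(M3M4): 22×23 by 23×27 → 22×27, cost 22·23·27 = 13662
(M2(M3M4)): 20×22 by 22×27 → 20×27, cost 20·22·27 = 11880; cumulative 25542
(M1(M2(M3M4))): 19×20 by 20×27 → 19×27, cost 19·20·27 = 10260; cumulative 35802
Total: 35802 scalar multiplications.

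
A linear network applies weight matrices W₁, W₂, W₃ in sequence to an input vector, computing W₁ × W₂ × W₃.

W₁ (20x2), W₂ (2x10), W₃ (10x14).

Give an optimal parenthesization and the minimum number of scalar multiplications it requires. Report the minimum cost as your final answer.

(W₁ × (W₂ × W₃)): cost 840.
((W₁ × W₂) × W₃): cost 3200.
Optimal: (W₁ × (W₂ × W₃)) with cost 840.

840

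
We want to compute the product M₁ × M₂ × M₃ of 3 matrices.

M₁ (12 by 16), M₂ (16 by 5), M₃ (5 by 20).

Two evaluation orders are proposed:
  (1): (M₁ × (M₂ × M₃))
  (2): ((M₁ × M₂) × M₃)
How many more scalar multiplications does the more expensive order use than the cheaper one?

Order (1) = (M₁ × (M₂ × M₃)): (M₂ × M₃): 16×5 by 5×20 → 16×20, cost 16·5·20 = 1600; (M₁ × (M₂ × M₃)): 12×16 by 16×20 → 12×20, cost 12·16·20 = 3840; cumulative 5440. Total 5440.
Order (2) = ((M₁ × M₂) × M₃): (M₁ × M₂): 12×16 by 16×5 → 12×5, cost 12·16·5 = 960; ((M₁ × M₂) × M₃): 12×5 by 5×20 → 12×20, cost 12·5·20 = 1200; cumulative 2160. Total 2160.
Difference: |5440 − 2160| = 3280.

3280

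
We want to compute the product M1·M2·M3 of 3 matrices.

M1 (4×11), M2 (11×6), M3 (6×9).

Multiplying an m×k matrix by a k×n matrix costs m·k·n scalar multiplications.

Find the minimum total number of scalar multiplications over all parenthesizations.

Order (M1·(M2·M3)): (M2·M3): 11×6 by 6×9 → 11×9, cost 11·6·9 = 594; (M1·(M2·M3)): 4×11 by 11×9 → 4×9, cost 4·11·9 = 396; cumulative 990. Total 990.
Order ((M1·M2)·M3): (M1·M2): 4×11 by 11×6 → 4×6, cost 4·11·6 = 264; ((M1·M2)·M3): 4×6 by 6×9 → 4×9, cost 4·6·9 = 216; cumulative 480. Total 480.
Minimum: 480.

480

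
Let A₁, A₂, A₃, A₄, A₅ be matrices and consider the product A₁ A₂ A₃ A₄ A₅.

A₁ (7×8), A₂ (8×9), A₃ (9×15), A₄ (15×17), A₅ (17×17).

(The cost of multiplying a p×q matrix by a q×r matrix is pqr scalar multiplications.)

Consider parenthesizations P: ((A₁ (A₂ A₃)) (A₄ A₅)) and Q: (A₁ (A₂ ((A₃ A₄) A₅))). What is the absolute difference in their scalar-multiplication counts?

968

Order P = ((A₁ (A₂ A₃)) (A₄ A₅)): (A₂ A₃): 8×9 by 9×15 → 8×15, cost 8·9·15 = 1080; (A₁ (A₂ A₃)): 7×8 by 8×15 → 7×15, cost 7·8·15 = 840; cumulative 1920; (A₄ A₅): 15×17 by 17×17 → 15×17, cost 15·17·17 = 4335; ((A₁ (A₂ A₃)) (A₄ A₅)): 7×15 by 15×17 → 7×17, cost 7·15·17 = 1785; cumulative 8040. Total 8040.
Order Q = (A₁ (A₂ ((A₃ A₄) A₅))): (A₃ A₄): 9×15 by 15×17 → 9×17, cost 9·15·17 = 2295; ((A₃ A₄) A₅): 9×17 by 17×17 → 9×17, cost 9·17·17 = 2601; cumulative 4896; (A₂ ((A₃ A₄) A₅)): 8×9 by 9×17 → 8×17, cost 8·9·17 = 1224; cumulative 6120; (A₁ (A₂ ((A₃ A₄) A₅))): 7×8 by 8×17 → 7×17, cost 7·8·17 = 952; cumulative 7072. Total 7072.
Difference: |8040 − 7072| = 968.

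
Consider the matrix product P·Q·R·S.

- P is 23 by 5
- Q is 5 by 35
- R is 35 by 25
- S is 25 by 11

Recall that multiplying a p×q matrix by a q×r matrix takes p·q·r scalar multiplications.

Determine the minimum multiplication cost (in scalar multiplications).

Adjacent pairs: PQ = 23·5·35 = 4025; QR = 5·35·25 = 4375; RS = 35·25·11 = 9625.
Length 3: P..R: k=1: 0+4375+23·5·25=7250; k=2: 4025+0+23·35·25=24150 → min 7250 | Q..S: k=2: 0+9625+5·35·11=11550; k=3: 4375+0+5·25·11=5750 → min 5750.
Length 4: P..S: k=1: 0+5750+23·5·11=7015; k=2: 4025+9625+23·35·11=22505; k=3: 7250+0+23·25·11=13575 → min 7015.
Optimal order: (P·((Q·R)·S)) with cost 7015.

7015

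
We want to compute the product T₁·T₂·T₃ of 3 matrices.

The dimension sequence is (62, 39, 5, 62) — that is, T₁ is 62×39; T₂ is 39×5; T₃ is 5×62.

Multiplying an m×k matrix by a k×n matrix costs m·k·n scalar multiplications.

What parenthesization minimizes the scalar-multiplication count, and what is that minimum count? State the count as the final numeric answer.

(T₁·(T₂·T₃)): cost 162006.
((T₁·T₂)·T₃): cost 31310.
Optimal: ((T₁·T₂)·T₃) with cost 31310.

31310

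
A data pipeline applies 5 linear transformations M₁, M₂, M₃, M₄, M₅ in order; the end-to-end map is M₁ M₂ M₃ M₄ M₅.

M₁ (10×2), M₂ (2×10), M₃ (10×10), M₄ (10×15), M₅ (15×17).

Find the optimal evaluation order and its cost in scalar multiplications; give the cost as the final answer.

1350

Adjacent pairs: M₁M₂ = 10·2·10 = 200; M₂M₃ = 2·10·10 = 200; M₃M₄ = 10·10·15 = 1500; M₄M₅ = 10·15·17 = 2550.
Length 3: M₁..M₃: k=1: 0+200+10·2·10=400; k=2: 200+0+10·10·10=1200 → min 400 | M₂..M₄: k=2: 0+1500+2·10·15=1800; k=3: 200+0+2·10·15=500 → min 500 | M₃..M₅: k=3: 0+2550+10·10·17=4250; k=4: 1500+0+10·15·17=4050 → min 4050.
Length 4: M₁..M₄: k=1: 0+500+10·2·15=800; k=2: 200+1500+10·10·15=3200; k=3: 400+0+10·10·15=1900 → min 800 | M₂..M₅: k=2: 0+4050+2·10·17=4390; k=3: 200+2550+2·10·17=3090; k=4: 500+0+2·15·17=1010 → min 1010.
Length 5: M₁..M₅: k=1: 0+1010+10·2·17=1350; k=2: 200+4050+10·10·17=5950; k=3: 400+2550+10·10·17=4650; k=4: 800+0+10·15·17=3350 → min 1350.
Optimal parenthesization: (M₁ (((M₂ M₃) M₄) M₅)) with cost 1350.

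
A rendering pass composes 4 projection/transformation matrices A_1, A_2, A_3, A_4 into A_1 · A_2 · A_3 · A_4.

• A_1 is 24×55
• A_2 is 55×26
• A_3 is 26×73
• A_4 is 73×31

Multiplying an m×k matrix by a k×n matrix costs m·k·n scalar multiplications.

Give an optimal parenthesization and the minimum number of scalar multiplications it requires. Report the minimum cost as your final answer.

112502

Adjacent pairs: A_1A_2 = 24·55·26 = 34320; A_2A_3 = 55·26·73 = 104390; A_3A_4 = 26·73·31 = 58838.
Length 3: A_1..A_3: k=1: 0+104390+24·55·73=200750; k=2: 34320+0+24·26·73=79872 → min 79872 | A_2..A_4: k=2: 0+58838+55·26·31=103168; k=3: 104390+0+55·73·31=228855 → min 103168.
Length 4: A_1..A_4: k=1: 0+103168+24·55·31=144088; k=2: 34320+58838+24·26·31=112502; k=3: 79872+0+24·73·31=134184 → min 112502.
Optimal parenthesization: ((A_1 · A_2) · (A_3 · A_4)) with cost 112502.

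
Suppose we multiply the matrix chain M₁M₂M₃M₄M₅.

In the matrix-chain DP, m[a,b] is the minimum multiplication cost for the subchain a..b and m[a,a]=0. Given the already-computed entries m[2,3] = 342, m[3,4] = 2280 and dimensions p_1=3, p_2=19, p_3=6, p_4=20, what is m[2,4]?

702

m[2,4] = min over k∈[2,3] of m[2,k]+m[k+1,4]+p_{1}·p_k·p_{4}.
k=2: 0 + 2280 + 3·19·20 = 3420; k=3: 342 + 0 + 3·6·20 = 702.
Minimum: 702 at k=3.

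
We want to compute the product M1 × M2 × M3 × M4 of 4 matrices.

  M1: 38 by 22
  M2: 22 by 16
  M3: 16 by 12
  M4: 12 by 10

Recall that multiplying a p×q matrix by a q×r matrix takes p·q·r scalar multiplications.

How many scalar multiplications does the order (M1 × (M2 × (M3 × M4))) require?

(M3 × M4): 16×12 by 12×10 → 16×10, cost 16·12·10 = 1920
(M2 × (M3 × M4)): 22×16 by 16×10 → 22×10, cost 22·16·10 = 3520; cumulative 5440
(M1 × (M2 × (M3 × M4))): 38×22 by 22×10 → 38×10, cost 38·22·10 = 8360; cumulative 13800
Total: 13800 scalar multiplications.

13800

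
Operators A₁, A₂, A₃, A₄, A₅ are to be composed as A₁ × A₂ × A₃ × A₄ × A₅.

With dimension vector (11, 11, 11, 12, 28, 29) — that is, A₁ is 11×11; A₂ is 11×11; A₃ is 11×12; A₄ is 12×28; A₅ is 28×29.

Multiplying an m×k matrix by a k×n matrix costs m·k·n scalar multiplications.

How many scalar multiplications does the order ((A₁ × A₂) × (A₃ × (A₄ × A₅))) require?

18412

(A₁ × A₂): 11×11 by 11×11 → 11×11, cost 11·11·11 = 1331
(A₄ × A₅): 12×28 by 28×29 → 12×29, cost 12·28·29 = 9744
(A₃ × (A₄ × A₅)): 11×12 by 12×29 → 11×29, cost 11·12·29 = 3828; cumulative 13572
((A₁ × A₂) × (A₃ × (A₄ × A₅))): 11×11 by 11×29 → 11×29, cost 11·11·29 = 3509; cumulative 18412
Total: 18412 scalar multiplications.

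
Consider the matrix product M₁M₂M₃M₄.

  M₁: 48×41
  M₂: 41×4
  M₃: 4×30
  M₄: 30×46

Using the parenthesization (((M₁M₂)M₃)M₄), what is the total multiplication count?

(M₁M₂): 48×41 by 41×4 → 48×4, cost 48·41·4 = 7872
((M₁M₂)M₃): 48×4 by 4×30 → 48×30, cost 48·4·30 = 5760; cumulative 13632
(((M₁M₂)M₃)M₄): 48×30 by 30×46 → 48×46, cost 48·30·46 = 66240; cumulative 79872
Total: 79872 scalar multiplications.

79872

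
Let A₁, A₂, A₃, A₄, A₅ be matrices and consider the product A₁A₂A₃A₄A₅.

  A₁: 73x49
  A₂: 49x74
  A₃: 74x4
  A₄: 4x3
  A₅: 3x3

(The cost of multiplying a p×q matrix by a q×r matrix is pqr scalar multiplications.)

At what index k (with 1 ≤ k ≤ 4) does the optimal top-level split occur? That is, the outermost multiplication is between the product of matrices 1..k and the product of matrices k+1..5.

Adjacent pairs: A₁A₂ = 73·49·74 = 264698; A₂A₃ = 49·74·4 = 14504; A₃A₄ = 74·4·3 = 888; A₄A₅ = 4·3·3 = 36.
Length 3: A₁..A₃: k=1: 0+14504+73·49·4=28812; k=2: 264698+0+73·74·4=286306 → min 28812 | A₂..A₄: k=2: 0+888+49·74·3=11766; k=3: 14504+0+49·4·3=15092 → min 11766 | A₃..A₅: k=3: 0+36+74·4·3=924; k=4: 888+0+74·3·3=1554 → min 924.
Length 4: A₁..A₄: k=1: 0+11766+73·49·3=22497; k=2: 264698+888+73·74·3=281792; k=3: 28812+0+73·4·3=29688 → min 22497 | A₂..A₅: k=2: 0+924+49·74·3=11802; k=3: 14504+36+49·4·3=15128; k=4: 11766+0+49·3·3=12207 → min 11802.
Top-level splits: k=1: (A₁..A₁)·(A₂..A₅) → 0+11802+73·49·3 = 22533; k=2: (A₁..A₂)·(A₃..A₅) → 264698+924+73·74·3 = 281828; k=3: (A₁..A₃)·(A₄..A₅) → 28812+36+73·4·3 = 29724; k=4: (A₁..A₄)·(A₅..A₅) → 22497+0+73·3·3 = 23154.
Best split is after A₁, i.e. k = 1.

1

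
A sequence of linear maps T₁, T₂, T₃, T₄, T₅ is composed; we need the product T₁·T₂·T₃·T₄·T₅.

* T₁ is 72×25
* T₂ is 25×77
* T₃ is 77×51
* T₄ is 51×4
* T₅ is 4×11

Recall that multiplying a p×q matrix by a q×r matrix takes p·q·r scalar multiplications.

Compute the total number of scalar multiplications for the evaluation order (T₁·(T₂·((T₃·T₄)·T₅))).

(T₃·T₄): 77×51 by 51×4 → 77×4, cost 77·51·4 = 15708
((T₃·T₄)·T₅): 77×4 by 4×11 → 77×11, cost 77·4·11 = 3388; cumulative 19096
(T₂·((T₃·T₄)·T₅)): 25×77 by 77×11 → 25×11, cost 25·77·11 = 21175; cumulative 40271
(T₁·(T₂·((T₃·T₄)·T₅))): 72×25 by 25×11 → 72×11, cost 72·25·11 = 19800; cumulative 60071
Total: 60071 scalar multiplications.

60071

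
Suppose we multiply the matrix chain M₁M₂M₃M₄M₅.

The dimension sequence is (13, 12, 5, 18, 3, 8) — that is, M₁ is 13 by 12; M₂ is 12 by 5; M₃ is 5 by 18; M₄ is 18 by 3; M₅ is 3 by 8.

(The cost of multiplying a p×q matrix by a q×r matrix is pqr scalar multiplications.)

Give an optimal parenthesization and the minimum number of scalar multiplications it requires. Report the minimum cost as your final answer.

Adjacent pairs: M₁M₂ = 13·12·5 = 780; M₂M₃ = 12·5·18 = 1080; M₃M₄ = 5·18·3 = 270; M₄M₅ = 18·3·8 = 432.
Length 3: M₁..M₃: k=1: 0+1080+13·12·18=3888; k=2: 780+0+13·5·18=1950 → min 1950 | M₂..M₄: k=2: 0+270+12·5·3=450; k=3: 1080+0+12·18·3=1728 → min 450 | M₃..M₅: k=3: 0+432+5·18·8=1152; k=4: 270+0+5·3·8=390 → min 390.
Length 4: M₁..M₄: k=1: 0+450+13·12·3=918; k=2: 780+270+13·5·3=1245; k=3: 1950+0+13·18·3=2652 → min 918 | M₂..M₅: k=2: 0+390+12·5·8=870; k=3: 1080+432+12·18·8=3240; k=4: 450+0+12·3·8=738 → min 738.
Length 5: M₁..M₅: k=1: 0+738+13·12·8=1986; k=2: 780+390+13·5·8=1690; k=3: 1950+432+13·18·8=4254; k=4: 918+0+13·3·8=1230 → min 1230.
Optimal parenthesization: ((M₁(M₂(M₃M₄)))M₅) with cost 1230.

1230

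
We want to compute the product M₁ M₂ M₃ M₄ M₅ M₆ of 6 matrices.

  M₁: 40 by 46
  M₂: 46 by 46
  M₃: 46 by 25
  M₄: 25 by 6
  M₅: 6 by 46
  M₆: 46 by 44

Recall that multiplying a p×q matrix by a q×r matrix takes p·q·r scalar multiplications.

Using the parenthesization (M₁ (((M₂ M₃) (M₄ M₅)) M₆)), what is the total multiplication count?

(M₂ M₃): 46×46 by 46×25 → 46×25, cost 46·46·25 = 52900
(M₄ M₅): 25×6 by 6×46 → 25×46, cost 25·6·46 = 6900
((M₂ M₃) (M₄ M₅)): 46×25 by 25×46 → 46×46, cost 46·25·46 = 52900; cumulative 112700
(((M₂ M₃) (M₄ M₅)) M₆): 46×46 by 46×44 → 46×44, cost 46·46·44 = 93104; cumulative 205804
(M₁ (((M₂ M₃) (M₄ M₅)) M₆)): 40×46 by 46×44 → 40×44, cost 40·46·44 = 80960; cumulative 286764
Total: 286764 scalar multiplications.

286764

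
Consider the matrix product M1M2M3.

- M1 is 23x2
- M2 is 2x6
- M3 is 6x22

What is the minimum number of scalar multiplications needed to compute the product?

Order (M1(M2M3)): (M2M3): 2×6 by 6×22 → 2×22, cost 2·6·22 = 264; (M1(M2M3)): 23×2 by 2×22 → 23×22, cost 23·2·22 = 1012; cumulative 1276. Total 1276.
Order ((M1M2)M3): (M1M2): 23×2 by 2×6 → 23×6, cost 23·2·6 = 276; ((M1M2)M3): 23×6 by 6×22 → 23×22, cost 23·6·22 = 3036; cumulative 3312. Total 3312.
Minimum: 1276.

1276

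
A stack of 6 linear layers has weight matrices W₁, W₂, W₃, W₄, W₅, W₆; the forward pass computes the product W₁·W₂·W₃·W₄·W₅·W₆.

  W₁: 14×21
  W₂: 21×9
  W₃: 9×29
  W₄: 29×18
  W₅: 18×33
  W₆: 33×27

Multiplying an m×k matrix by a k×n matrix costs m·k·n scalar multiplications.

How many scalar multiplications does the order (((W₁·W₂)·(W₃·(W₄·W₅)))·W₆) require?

(W₁·W₂): 14×21 by 21×9 → 14×9, cost 14·21·9 = 2646
(W₄·W₅): 29×18 by 18×33 → 29×33, cost 29·18·33 = 17226
(W₃·(W₄·W₅)): 9×29 by 29×33 → 9×33, cost 9·29·33 = 8613; cumulative 25839
((W₁·W₂)·(W₃·(W₄·W₅))): 14×9 by 9×33 → 14×33, cost 14·9·33 = 4158; cumulative 32643
(((W₁·W₂)·(W₃·(W₄·W₅)))·W₆): 14×33 by 33×27 → 14×27, cost 14·33·27 = 12474; cumulative 45117
Total: 45117 scalar multiplications.

45117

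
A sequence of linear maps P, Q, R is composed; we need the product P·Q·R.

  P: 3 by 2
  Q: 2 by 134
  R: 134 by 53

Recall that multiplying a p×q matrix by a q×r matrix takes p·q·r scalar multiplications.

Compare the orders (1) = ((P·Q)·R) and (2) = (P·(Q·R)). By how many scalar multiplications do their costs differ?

7588

Order (1) = ((P·Q)·R): (P·Q): 3×2 by 2×134 → 3×134, cost 3·2·134 = 804; ((P·Q)·R): 3×134 by 134×53 → 3×53, cost 3·134·53 = 21306; cumulative 22110. Total 22110.
Order (2) = (P·(Q·R)): (Q·R): 2×134 by 134×53 → 2×53, cost 2·134·53 = 14204; (P·(Q·R)): 3×2 by 2×53 → 3×53, cost 3·2·53 = 318; cumulative 14522. Total 14522.
Difference: |22110 − 14522| = 7588.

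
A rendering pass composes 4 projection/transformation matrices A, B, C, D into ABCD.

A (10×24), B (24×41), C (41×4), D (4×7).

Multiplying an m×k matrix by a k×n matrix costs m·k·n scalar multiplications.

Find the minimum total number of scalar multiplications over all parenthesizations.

Adjacent pairs: AB = 10·24·41 = 9840; BC = 24·41·4 = 3936; CD = 41·4·7 = 1148.
Length 3: A..C: k=1: 0+3936+10·24·4=4896; k=2: 9840+0+10·41·4=11480 → min 4896 | B..D: k=2: 0+1148+24·41·7=8036; k=3: 3936+0+24·4·7=4608 → min 4608.
Length 4: A..D: k=1: 0+4608+10·24·7=6288; k=2: 9840+1148+10·41·7=13858; k=3: 4896+0+10·4·7=5176 → min 5176.
Optimal order: ((A(BC))D) with cost 5176.

5176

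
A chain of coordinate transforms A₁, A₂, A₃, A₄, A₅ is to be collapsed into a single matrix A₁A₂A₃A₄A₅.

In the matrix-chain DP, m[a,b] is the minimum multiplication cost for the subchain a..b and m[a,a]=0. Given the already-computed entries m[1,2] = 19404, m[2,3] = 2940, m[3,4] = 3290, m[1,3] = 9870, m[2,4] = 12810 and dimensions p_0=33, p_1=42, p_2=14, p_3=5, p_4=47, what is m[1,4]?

m[1,4] = min over k∈[1,3] of m[1,k]+m[k+1,4]+p_{0}·p_k·p_{4}.
k=1: 0 + 12810 + 33·42·47 = 77952; k=2: 19404 + 3290 + 33·14·47 = 44408; k=3: 9870 + 0 + 33·5·47 = 17625.
Minimum: 17625 at k=3.

17625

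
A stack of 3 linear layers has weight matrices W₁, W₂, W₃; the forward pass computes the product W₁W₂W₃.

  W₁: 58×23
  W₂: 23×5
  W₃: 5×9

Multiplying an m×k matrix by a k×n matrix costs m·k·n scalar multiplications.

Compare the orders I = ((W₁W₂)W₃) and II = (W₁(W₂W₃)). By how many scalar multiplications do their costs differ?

Order I = ((W₁W₂)W₃): (W₁W₂): 58×23 by 23×5 → 58×5, cost 58·23·5 = 6670; ((W₁W₂)W₃): 58×5 by 5×9 → 58×9, cost 58·5·9 = 2610; cumulative 9280. Total 9280.
Order II = (W₁(W₂W₃)): (W₂W₃): 23×5 by 5×9 → 23×9, cost 23·5·9 = 1035; (W₁(W₂W₃)): 58×23 by 23×9 → 58×9, cost 58·23·9 = 12006; cumulative 13041. Total 13041.
Difference: |9280 − 13041| = 3761.

3761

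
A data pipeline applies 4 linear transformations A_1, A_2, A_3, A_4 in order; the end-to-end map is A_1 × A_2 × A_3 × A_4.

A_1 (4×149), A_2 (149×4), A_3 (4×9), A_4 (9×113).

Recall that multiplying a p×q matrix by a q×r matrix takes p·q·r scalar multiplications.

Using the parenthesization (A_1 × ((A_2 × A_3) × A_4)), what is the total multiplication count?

(A_2 × A_3): 149×4 by 4×9 → 149×9, cost 149·4·9 = 5364
((A_2 × A_3) × A_4): 149×9 by 9×113 → 149×113, cost 149·9·113 = 151533; cumulative 156897
(A_1 × ((A_2 × A_3) × A_4)): 4×149 by 149×113 → 4×113, cost 4·149·113 = 67348; cumulative 224245
Total: 224245 scalar multiplications.

224245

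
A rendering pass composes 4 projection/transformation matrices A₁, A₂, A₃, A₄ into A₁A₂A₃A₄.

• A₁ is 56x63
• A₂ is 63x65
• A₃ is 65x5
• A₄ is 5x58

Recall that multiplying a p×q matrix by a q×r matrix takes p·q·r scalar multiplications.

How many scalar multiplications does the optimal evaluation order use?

Adjacent pairs: A₁A₂ = 56·63·65 = 229320; A₂A₃ = 63·65·5 = 20475; A₃A₄ = 65·5·58 = 18850.
Length 3: A₁..A₃: k=1: 0+20475+56·63·5=38115; k=2: 229320+0+56·65·5=247520 → min 38115 | A₂..A₄: k=2: 0+18850+63·65·58=256360; k=3: 20475+0+63·5·58=38745 → min 38745.
Length 4: A₁..A₄: k=1: 0+38745+56·63·58=243369; k=2: 229320+18850+56·65·58=459290; k=3: 38115+0+56·5·58=54355 → min 54355.
Optimal order: ((A₁(A₂A₃))A₄) with cost 54355.

54355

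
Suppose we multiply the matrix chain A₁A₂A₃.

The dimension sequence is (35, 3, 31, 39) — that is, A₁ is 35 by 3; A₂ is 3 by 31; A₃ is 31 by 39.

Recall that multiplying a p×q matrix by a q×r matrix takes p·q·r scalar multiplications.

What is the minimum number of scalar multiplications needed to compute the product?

7722

Order (A₁(A₂A₃)): (A₂A₃): 3×31 by 31×39 → 3×39, cost 3·31·39 = 3627; (A₁(A₂A₃)): 35×3 by 3×39 → 35×39, cost 35·3·39 = 4095; cumulative 7722. Total 7722.
Order ((A₁A₂)A₃): (A₁A₂): 35×3 by 3×31 → 35×31, cost 35·3·31 = 3255; ((A₁A₂)A₃): 35×31 by 31×39 → 35×39, cost 35·31·39 = 42315; cumulative 45570. Total 45570.
Minimum: 7722.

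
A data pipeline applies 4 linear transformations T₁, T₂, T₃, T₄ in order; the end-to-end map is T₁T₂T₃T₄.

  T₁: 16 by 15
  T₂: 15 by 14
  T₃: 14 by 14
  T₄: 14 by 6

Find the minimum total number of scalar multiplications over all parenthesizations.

3876

Adjacent pairs: T₁T₂ = 16·15·14 = 3360; T₂T₃ = 15·14·14 = 2940; T₃T₄ = 14·14·6 = 1176.
Length 3: T₁..T₃: k=1: 0+2940+16·15·14=6300; k=2: 3360+0+16·14·14=6496 → min 6300 | T₂..T₄: k=2: 0+1176+15·14·6=2436; k=3: 2940+0+15·14·6=4200 → min 2436.
Length 4: T₁..T₄: k=1: 0+2436+16·15·6=3876; k=2: 3360+1176+16·14·6=5880; k=3: 6300+0+16·14·6=7644 → min 3876.
Optimal order: (T₁(T₂(T₃T₄))) with cost 3876.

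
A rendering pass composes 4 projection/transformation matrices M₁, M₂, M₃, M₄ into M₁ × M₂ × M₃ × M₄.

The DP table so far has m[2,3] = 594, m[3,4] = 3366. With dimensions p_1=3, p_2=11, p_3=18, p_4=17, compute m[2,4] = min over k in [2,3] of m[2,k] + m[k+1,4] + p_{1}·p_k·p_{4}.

1512

m[2,4] = min over k∈[2,3] of m[2,k]+m[k+1,4]+p_{1}·p_k·p_{4}.
k=2: 0 + 3366 + 3·11·17 = 3927; k=3: 594 + 0 + 3·18·17 = 1512.
Minimum: 1512 at k=3.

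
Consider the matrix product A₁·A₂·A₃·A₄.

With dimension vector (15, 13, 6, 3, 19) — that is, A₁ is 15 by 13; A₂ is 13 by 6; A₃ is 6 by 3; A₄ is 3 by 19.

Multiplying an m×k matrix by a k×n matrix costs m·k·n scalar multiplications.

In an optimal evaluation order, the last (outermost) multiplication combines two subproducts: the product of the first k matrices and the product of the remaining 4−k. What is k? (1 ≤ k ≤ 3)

Adjacent pairs: A₁A₂ = 15·13·6 = 1170; A₂A₃ = 13·6·3 = 234; A₃A₄ = 6·3·19 = 342.
Length 3: A₁..A₃: k=1: 0+234+15·13·3=819; k=2: 1170+0+15·6·3=1440 → min 819 | A₂..A₄: k=2: 0+342+13·6·19=1824; k=3: 234+0+13·3·19=975 → min 975.
Top-level splits: k=1: (A₁..A₁)·(A₂..A₄) → 0+975+15·13·19 = 4680; k=2: (A₁..A₂)·(A₃..A₄) → 1170+342+15·6·19 = 3222; k=3: (A₁..A₃)·(A₄..A₄) → 819+0+15·3·19 = 1674.
Best split is after A₃, i.e. k = 3.

3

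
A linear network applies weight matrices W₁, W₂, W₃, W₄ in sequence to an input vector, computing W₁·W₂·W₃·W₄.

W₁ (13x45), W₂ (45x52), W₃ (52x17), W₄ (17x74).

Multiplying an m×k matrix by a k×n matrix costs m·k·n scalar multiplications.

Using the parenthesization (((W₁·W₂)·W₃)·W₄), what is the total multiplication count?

(W₁·W₂): 13×45 by 45×52 → 13×52, cost 13·45·52 = 30420
((W₁·W₂)·W₃): 13×52 by 52×17 → 13×17, cost 13·52·17 = 11492; cumulative 41912
(((W₁·W₂)·W₃)·W₄): 13×17 by 17×74 → 13×74, cost 13·17·74 = 16354; cumulative 58266
Total: 58266 scalar multiplications.

58266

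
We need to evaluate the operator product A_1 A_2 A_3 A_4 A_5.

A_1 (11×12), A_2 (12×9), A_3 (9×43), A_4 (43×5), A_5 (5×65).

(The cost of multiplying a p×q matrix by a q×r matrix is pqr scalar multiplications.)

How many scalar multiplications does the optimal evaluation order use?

6710

Adjacent pairs: A_1A_2 = 11·12·9 = 1188; A_2A_3 = 12·9·43 = 4644; A_3A_4 = 9·43·5 = 1935; A_4A_5 = 43·5·65 = 13975.
Length 3: A_1..A_3: k=1: 0+4644+11·12·43=10320; k=2: 1188+0+11·9·43=5445 → min 5445 | A_2..A_4: k=2: 0+1935+12·9·5=2475; k=3: 4644+0+12·43·5=7224 → min 2475 | A_3..A_5: k=3: 0+13975+9·43·65=39130; k=4: 1935+0+9·5·65=4860 → min 4860.
Length 4: A_1..A_4: k=1: 0+2475+11·12·5=3135; k=2: 1188+1935+11·9·5=3618; k=3: 5445+0+11·43·5=7810 → min 3135 | A_2..A_5: k=2: 0+4860+12·9·65=11880; k=3: 4644+13975+12·43·65=52159; k=4: 2475+0+12·5·65=6375 → min 6375.
Length 5: A_1..A_5: k=1: 0+6375+11·12·65=14955; k=2: 1188+4860+11·9·65=12483; k=3: 5445+13975+11·43·65=50165; k=4: 3135+0+11·5·65=6710 → min 6710.
Optimal order: ((A_1 (A_2 (A_3 A_4))) A_5) with cost 6710.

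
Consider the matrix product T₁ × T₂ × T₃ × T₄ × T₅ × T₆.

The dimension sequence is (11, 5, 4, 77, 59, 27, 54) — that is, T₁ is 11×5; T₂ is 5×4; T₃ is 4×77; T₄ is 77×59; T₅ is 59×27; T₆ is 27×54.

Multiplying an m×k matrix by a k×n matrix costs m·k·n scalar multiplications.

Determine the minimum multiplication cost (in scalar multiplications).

Adjacent pairs: T₁T₂ = 11·5·4 = 220; T₂T₃ = 5·4·77 = 1540; T₃T₄ = 4·77·59 = 18172; T₄T₅ = 77·59·27 = 122661; T₅T₆ = 59·27·54 = 86022.
Length 3: T₁..T₃: k=1: 0+1540+11·5·77=5775; k=2: 220+0+11·4·77=3608 → min 3608 | T₂..T₄: k=2: 0+18172+5·4·59=19352; k=3: 1540+0+5·77·59=24255 → min 19352 | T₃..T₅: k=3: 0+122661+4·77·27=130977; k=4: 18172+0+4·59·27=24544 → min 24544 | T₄..T₆: k=4: 0+86022+77·59·54=331344; k=5: 122661+0+77·27·54=234927 → min 234927.
Length 4: T₁..T₄: k=1: 0+19352+11·5·59=22597; k=2: 220+18172+11·4·59=20988; k=3: 3608+0+11·77·59=53581 → min 20988 | T₂..T₅: k=2: 0+24544+5·4·27=25084; k=3: 1540+122661+5·77·27=134596; k=4: 19352+0+5·59·27=27317 → min 25084 | T₃..T₆: k=3: 0+234927+4·77·54=251559; k=4: 18172+86022+4·59·54=116938; k=5: 24544+0+4·27·54=30376 → min 30376.
Length 5: T₁..T₅: k=1: 0+25084+11·5·27=26569; k=2: 220+24544+11·4·27=25952; k=3: 3608+122661+11·77·27=149138; k=4: 20988+0+11·59·27=38511 → min 25952 | T₂..T₆: k=2: 0+30376+5·4·54=31456; k=3: 1540+234927+5·77·54=257257; k=4: 19352+86022+5·59·54=121304; k=5: 25084+0+5·27·54=32374 → min 31456.
Length 6: T₁..T₆: k=1: 0+31456+11·5·54=34426; k=2: 220+30376+11·4·54=32972; k=3: 3608+234927+11·77·54=284273; k=4: 20988+86022+11·59·54=142056; k=5: 25952+0+11·27·54=41990 → min 32972.
Optimal order: ((T₁ × T₂) × (((T₃ × T₄) × T₅) × T₆)) with cost 32972.

32972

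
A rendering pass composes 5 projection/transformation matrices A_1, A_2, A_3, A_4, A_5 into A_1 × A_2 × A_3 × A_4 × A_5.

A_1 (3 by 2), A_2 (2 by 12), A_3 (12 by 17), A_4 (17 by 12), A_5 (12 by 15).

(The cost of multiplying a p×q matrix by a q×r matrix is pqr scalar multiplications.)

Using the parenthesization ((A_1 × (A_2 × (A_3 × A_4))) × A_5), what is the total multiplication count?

3348

(A_3 × A_4): 12×17 by 17×12 → 12×12, cost 12·17·12 = 2448
(A_2 × (A_3 × A_4)): 2×12 by 12×12 → 2×12, cost 2·12·12 = 288; cumulative 2736
(A_1 × (A_2 × (A_3 × A_4))): 3×2 by 2×12 → 3×12, cost 3·2·12 = 72; cumulative 2808
((A_1 × (A_2 × (A_3 × A_4))) × A_5): 3×12 by 12×15 → 3×15, cost 3·12·15 = 540; cumulative 3348
Total: 3348 scalar multiplications.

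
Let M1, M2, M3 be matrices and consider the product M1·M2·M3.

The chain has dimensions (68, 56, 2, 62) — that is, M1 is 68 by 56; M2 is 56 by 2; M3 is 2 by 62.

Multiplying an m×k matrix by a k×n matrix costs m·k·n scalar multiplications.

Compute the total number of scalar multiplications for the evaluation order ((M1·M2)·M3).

16048

(M1·M2): 68×56 by 56×2 → 68×2, cost 68·56·2 = 7616
((M1·M2)·M3): 68×2 by 2×62 → 68×62, cost 68·2·62 = 8432; cumulative 16048
Total: 16048 scalar multiplications.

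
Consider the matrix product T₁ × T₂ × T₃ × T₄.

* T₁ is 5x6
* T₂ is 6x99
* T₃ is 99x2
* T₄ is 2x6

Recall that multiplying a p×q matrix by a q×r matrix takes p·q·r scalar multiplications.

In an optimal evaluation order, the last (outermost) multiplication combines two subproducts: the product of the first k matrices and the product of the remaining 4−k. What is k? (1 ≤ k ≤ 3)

3

Adjacent pairs: T₁T₂ = 5·6·99 = 2970; T₂T₃ = 6·99·2 = 1188; T₃T₄ = 99·2·6 = 1188.
Length 3: T₁..T₃: k=1: 0+1188+5·6·2=1248; k=2: 2970+0+5·99·2=3960 → min 1248 | T₂..T₄: k=2: 0+1188+6·99·6=4752; k=3: 1188+0+6·2·6=1260 → min 1260.
Top-level splits: k=1: (T₁..T₁)·(T₂..T₄) → 0+1260+5·6·6 = 1440; k=2: (T₁..T₂)·(T₃..T₄) → 2970+1188+5·99·6 = 7128; k=3: (T₁..T₃)·(T₄..T₄) → 1248+0+5·2·6 = 1308.
Best split is after T₃, i.e. k = 3.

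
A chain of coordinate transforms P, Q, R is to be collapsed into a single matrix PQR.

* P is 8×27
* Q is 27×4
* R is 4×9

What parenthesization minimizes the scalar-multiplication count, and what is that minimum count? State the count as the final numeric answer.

(P(QR)): cost 2916.
((PQ)R): cost 1152.
Optimal: ((PQ)R) with cost 1152.

1152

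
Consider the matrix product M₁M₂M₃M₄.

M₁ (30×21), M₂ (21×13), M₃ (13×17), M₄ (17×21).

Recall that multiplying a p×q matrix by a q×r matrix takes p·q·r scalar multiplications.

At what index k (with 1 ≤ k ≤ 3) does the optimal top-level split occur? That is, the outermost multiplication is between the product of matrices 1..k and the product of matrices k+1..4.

Adjacent pairs: M₁M₂ = 30·21·13 = 8190; M₂M₃ = 21·13·17 = 4641; M₃M₄ = 13·17·21 = 4641.
Length 3: M₁..M₃: k=1: 0+4641+30·21·17=15351; k=2: 8190+0+30·13·17=14820 → min 14820 | M₂..M₄: k=2: 0+4641+21·13·21=10374; k=3: 4641+0+21·17·21=12138 → min 10374.
Top-level splits: k=1: (M₁..M₁)·(M₂..M₄) → 0+10374+30·21·21 = 23604; k=2: (M₁..M₂)·(M₃..M₄) → 8190+4641+30·13·21 = 21021; k=3: (M₁..M₃)·(M₄..M₄) → 14820+0+30·17·21 = 25530.
Best split is after M₂, i.e. k = 2.

2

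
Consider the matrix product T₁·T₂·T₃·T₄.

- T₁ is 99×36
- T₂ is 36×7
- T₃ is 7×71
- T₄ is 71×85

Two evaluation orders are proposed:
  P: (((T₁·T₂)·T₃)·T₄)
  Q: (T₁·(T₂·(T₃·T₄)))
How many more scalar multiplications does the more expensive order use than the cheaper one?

305011

Order P = (((T₁·T₂)·T₃)·T₄): (T₁·T₂): 99×36 by 36×7 → 99×7, cost 99·36·7 = 24948; ((T₁·T₂)·T₃): 99×7 by 7×71 → 99×71, cost 99·7·71 = 49203; cumulative 74151; (((T₁·T₂)·T₃)·T₄): 99×71 by 71×85 → 99×85, cost 99·71·85 = 597465; cumulative 671616. Total 671616.
Order Q = (T₁·(T₂·(T₃·T₄))): (T₃·T₄): 7×71 by 71×85 → 7×85, cost 7·71·85 = 42245; (T₂·(T₃·T₄)): 36×7 by 7×85 → 36×85, cost 36·7·85 = 21420; cumulative 63665; (T₁·(T₂·(T₃·T₄))): 99×36 by 36×85 → 99×85, cost 99·36·85 = 302940; cumulative 366605. Total 366605.
Difference: |671616 − 366605| = 305011.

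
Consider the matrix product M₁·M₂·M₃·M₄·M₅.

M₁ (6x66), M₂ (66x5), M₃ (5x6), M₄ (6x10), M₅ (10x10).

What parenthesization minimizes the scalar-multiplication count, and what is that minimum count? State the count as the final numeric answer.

Adjacent pairs: M₁M₂ = 6·66·5 = 1980; M₂M₃ = 66·5·6 = 1980; M₃M₄ = 5·6·10 = 300; M₄M₅ = 6·10·10 = 600.
Length 3: M₁..M₃: k=1: 0+1980+6·66·6=4356; k=2: 1980+0+6·5·6=2160 → min 2160 | M₂..M₄: k=2: 0+300+66·5·10=3600; k=3: 1980+0+66·6·10=5940 → min 3600 | M₃..M₅: k=3: 0+600+5·6·10=900; k=4: 300+0+5·10·10=800 → min 800.
Length 4: M₁..M₄: k=1: 0+3600+6·66·10=7560; k=2: 1980+300+6·5·10=2580; k=3: 2160+0+6·6·10=2520 → min 2520 | M₂..M₅: k=2: 0+800+66·5·10=4100; k=3: 1980+600+66·6·10=6540; k=4: 3600+0+66·10·10=10200 → min 4100.
Length 5: M₁..M₅: k=1: 0+4100+6·66·10=8060; k=2: 1980+800+6·5·10=3080; k=3: 2160+600+6·6·10=3120; k=4: 2520+0+6·10·10=3120 → min 3080.
Optimal parenthesization: ((M₁·M₂)·((M₃·M₄)·M₅)) with cost 3080.

3080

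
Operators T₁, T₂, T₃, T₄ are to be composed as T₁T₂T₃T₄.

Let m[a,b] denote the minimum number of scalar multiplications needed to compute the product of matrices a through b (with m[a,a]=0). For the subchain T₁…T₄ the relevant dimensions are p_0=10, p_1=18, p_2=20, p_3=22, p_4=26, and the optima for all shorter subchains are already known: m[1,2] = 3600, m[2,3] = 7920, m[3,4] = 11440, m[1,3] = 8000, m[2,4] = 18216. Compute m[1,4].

m[1,4] = min over k∈[1,3] of m[1,k]+m[k+1,4]+p_{0}·p_k·p_{4}.
k=1: 0 + 18216 + 10·18·26 = 22896; k=2: 3600 + 11440 + 10·20·26 = 20240; k=3: 8000 + 0 + 10·22·26 = 13720.
Minimum: 13720 at k=3.

13720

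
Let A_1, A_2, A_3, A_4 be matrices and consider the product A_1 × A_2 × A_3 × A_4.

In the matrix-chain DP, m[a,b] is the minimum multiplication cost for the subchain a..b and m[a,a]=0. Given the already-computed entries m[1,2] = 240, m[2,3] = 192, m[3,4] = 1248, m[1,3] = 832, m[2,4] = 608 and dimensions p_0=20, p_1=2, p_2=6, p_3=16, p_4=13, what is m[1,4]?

1128

m[1,4] = min over k∈[1,3] of m[1,k]+m[k+1,4]+p_{0}·p_k·p_{4}.
k=1: 0 + 608 + 20·2·13 = 1128; k=2: 240 + 1248 + 20·6·13 = 3048; k=3: 832 + 0 + 20·16·13 = 4992.
Minimum: 1128 at k=1.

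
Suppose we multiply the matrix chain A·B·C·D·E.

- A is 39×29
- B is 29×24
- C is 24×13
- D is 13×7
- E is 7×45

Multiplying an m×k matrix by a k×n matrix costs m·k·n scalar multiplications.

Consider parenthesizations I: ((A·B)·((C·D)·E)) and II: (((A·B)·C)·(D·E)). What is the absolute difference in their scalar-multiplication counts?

12786

Order I = ((A·B)·((C·D)·E)): (A·B): 39×29 by 29×24 → 39×24, cost 39·29·24 = 27144; (C·D): 24×13 by 13×7 → 24×7, cost 24·13·7 = 2184; ((C·D)·E): 24×7 by 7×45 → 24×45, cost 24·7·45 = 7560; cumulative 9744; ((A·B)·((C·D)·E)): 39×24 by 24×45 → 39×45, cost 39·24·45 = 42120; cumulative 79008. Total 79008.
Order II = (((A·B)·C)·(D·E)): (A·B): 39×29 by 29×24 → 39×24, cost 39·29·24 = 27144; ((A·B)·C): 39×24 by 24×13 → 39×13, cost 39·24·13 = 12168; cumulative 39312; (D·E): 13×7 by 7×45 → 13×45, cost 13·7·45 = 4095; (((A·B)·C)·(D·E)): 39×13 by 13×45 → 39×45, cost 39·13·45 = 22815; cumulative 66222. Total 66222.
Difference: |79008 − 66222| = 12786.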